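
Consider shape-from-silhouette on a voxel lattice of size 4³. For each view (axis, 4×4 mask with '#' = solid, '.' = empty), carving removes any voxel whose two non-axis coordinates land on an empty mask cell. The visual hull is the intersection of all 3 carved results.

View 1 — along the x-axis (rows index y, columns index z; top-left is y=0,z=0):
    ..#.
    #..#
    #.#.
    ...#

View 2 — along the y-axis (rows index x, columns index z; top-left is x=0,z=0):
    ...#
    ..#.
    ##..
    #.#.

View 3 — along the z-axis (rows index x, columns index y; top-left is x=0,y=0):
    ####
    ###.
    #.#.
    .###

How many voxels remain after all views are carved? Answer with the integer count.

remaining voxels: 8

initial block: 4^3 = 64
step 1: project along x, AND mask (6/16) → |grid| = 24
step 2: project along y, AND mask (6/16) → |grid| = 10
step 3: project along z, AND mask (12/16) → |grid| = 8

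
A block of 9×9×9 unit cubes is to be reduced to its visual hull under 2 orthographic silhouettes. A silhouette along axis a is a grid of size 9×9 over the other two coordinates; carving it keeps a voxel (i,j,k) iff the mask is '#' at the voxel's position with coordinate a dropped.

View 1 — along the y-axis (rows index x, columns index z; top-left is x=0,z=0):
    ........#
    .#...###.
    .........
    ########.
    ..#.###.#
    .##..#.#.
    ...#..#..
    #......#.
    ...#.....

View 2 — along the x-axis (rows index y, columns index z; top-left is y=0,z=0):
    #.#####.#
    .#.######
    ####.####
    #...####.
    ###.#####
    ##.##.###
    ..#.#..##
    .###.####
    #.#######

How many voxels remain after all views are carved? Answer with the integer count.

initial block: 9^3 = 729
step 1: project along y, AND mask (27/81) → |grid| = 243
step 2: project along x, AND mask (61/81) → |grid| = 185

remaining voxels: 185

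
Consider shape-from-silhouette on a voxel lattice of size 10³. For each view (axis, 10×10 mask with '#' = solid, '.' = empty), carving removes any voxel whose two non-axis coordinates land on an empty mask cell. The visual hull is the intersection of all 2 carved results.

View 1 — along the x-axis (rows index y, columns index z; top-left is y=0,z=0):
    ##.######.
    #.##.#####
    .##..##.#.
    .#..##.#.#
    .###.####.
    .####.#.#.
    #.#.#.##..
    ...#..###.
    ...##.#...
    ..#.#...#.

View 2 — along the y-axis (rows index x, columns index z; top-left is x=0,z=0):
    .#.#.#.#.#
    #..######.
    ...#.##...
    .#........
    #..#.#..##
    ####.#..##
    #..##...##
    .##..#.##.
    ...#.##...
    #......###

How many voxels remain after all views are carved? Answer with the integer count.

start: 10×10×10 = 1000 voxels
step 1: project along x, AND mask (54/100) → |grid| = 540
step 2: project along y, AND mask (45/100) → |grid| = 236

remaining voxels: 236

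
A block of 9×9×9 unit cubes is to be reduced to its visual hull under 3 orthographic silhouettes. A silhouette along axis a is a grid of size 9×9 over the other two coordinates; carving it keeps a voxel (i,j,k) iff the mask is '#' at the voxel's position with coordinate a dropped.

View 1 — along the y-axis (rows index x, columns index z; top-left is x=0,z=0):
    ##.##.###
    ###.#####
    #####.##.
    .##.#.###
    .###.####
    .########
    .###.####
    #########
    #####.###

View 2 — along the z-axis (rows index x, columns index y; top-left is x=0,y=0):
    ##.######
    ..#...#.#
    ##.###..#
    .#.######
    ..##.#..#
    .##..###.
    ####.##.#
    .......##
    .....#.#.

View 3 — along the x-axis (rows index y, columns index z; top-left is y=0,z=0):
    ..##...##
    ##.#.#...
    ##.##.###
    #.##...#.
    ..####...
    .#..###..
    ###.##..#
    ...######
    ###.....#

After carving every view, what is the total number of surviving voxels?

remaining voxels: 161

full grid |V| = 729
after view 1 [y-axis, 67 of 81 cells solid] → remaining = 603
after view 2 [z-axis, 44 of 81 cells solid] → remaining = 315
after view 3 [x-axis, 43 of 81 cells solid] → remaining = 161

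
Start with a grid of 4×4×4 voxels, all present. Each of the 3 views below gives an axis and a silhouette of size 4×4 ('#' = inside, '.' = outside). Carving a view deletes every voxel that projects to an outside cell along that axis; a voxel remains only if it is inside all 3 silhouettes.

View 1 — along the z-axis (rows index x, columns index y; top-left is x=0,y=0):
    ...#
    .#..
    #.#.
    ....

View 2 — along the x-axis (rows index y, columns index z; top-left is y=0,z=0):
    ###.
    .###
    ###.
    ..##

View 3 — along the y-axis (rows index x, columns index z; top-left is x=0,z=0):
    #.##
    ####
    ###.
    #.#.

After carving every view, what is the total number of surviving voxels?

start: 4×4×4 = 64 voxels
step 1: project along z, AND mask (4/16) → |grid| = 16
step 2: project along x, AND mask (11/16) → |grid| = 11
step 3: project along y, AND mask (12/16) → |grid| = 11

voxel count = 11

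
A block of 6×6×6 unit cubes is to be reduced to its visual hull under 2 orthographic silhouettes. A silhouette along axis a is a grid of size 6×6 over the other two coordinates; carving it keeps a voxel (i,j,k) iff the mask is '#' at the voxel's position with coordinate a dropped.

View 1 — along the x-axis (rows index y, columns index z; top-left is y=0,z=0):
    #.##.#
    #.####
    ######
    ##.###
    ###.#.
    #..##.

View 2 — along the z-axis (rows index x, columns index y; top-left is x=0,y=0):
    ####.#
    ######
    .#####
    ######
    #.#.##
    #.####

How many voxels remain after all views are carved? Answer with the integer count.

voxel count = 139

initial block: 6^3 = 216
step 1: project along x, AND mask (27/36) → |grid| = 162
step 2: project along z, AND mask (31/36) → |grid| = 139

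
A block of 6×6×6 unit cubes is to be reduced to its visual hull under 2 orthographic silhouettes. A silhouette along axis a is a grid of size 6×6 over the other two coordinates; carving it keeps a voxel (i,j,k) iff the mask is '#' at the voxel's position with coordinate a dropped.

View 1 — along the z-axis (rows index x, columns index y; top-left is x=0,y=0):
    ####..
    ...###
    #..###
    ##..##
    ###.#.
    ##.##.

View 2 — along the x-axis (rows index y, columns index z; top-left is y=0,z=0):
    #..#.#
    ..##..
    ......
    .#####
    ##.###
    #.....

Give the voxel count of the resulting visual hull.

before carving: 216 voxels (6×6×6)
[1] z-view keeps 23 columns → grid now 138
[2] x-view keeps 16 columns → grid now 71

71 voxels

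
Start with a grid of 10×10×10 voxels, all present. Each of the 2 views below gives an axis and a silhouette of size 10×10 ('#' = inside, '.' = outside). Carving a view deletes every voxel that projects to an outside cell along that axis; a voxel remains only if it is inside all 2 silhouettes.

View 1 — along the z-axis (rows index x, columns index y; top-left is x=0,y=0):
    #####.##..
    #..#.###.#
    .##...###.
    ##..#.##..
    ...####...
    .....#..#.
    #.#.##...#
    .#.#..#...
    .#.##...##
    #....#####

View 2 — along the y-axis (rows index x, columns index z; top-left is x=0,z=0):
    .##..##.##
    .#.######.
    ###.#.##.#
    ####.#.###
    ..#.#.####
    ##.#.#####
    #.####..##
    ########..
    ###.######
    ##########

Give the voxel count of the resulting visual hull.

363 voxels

start: 10×10×10 = 1000 voxels
after view 1 [z-axis, 48 of 100 cells solid] → remaining = 480
after view 2 [y-axis, 76 of 100 cells solid] → remaining = 363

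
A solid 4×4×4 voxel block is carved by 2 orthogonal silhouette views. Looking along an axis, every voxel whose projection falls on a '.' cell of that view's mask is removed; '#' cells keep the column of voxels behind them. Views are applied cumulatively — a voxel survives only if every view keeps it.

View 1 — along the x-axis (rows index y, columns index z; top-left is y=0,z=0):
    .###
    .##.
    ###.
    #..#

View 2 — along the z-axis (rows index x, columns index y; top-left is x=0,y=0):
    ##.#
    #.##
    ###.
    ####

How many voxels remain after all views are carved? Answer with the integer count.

33 voxels

start: 4×4×4 = 64 voxels
V1 x: intersect with YZ mask (10 set) -- 40 left
V2 z: intersect with XY mask (13 set) -- 33 left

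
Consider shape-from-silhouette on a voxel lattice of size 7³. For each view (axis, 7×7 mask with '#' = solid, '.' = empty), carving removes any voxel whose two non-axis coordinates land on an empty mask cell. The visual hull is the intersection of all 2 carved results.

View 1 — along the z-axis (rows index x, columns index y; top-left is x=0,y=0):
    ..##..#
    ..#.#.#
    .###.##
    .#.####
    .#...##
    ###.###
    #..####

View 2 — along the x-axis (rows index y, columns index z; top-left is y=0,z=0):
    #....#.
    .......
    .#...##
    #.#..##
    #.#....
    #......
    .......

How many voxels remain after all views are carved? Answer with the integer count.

initial block: 7^3 = 343
step 1: project along z, AND mask (30/49) → |grid| = 210
step 2: project along x, AND mask (12/49) → |grid| = 45

|visual hull| = 45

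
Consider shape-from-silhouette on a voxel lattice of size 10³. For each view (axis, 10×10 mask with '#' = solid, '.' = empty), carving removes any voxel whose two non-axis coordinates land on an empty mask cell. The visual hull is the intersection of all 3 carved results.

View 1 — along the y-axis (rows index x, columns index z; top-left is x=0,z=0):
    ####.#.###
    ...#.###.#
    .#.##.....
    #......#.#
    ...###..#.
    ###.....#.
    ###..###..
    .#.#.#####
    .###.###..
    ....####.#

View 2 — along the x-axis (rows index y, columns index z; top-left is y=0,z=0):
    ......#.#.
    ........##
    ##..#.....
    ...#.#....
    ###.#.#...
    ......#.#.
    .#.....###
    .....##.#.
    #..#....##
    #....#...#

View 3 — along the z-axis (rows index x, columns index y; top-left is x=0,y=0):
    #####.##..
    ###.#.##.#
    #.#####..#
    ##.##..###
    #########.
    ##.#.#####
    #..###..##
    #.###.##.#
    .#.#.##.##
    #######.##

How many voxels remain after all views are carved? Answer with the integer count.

voxel count = 103

full grid |V| = 1000
after view 1 [y-axis, 51 of 100 cells solid] → remaining = 510
after view 2 [x-axis, 30 of 100 cells solid] → remaining = 148
after view 3 [z-axis, 73 of 100 cells solid] → remaining = 103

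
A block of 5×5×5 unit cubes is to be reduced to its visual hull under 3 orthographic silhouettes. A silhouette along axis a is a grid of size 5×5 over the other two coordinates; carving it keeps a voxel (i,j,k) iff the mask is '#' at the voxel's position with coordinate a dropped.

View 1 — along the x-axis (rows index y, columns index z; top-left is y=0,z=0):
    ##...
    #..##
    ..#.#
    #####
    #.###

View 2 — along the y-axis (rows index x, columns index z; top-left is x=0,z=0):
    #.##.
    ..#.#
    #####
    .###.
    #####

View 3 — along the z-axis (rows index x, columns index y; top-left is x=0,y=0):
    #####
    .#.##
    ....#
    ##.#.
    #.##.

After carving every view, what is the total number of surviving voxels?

|visual hull| = 33

full grid |V| = 125
step 1: project along x, AND mask (16/25) → |grid| = 80
step 2: project along y, AND mask (18/25) → |grid| = 57
step 3: project along z, AND mask (15/25) → |grid| = 33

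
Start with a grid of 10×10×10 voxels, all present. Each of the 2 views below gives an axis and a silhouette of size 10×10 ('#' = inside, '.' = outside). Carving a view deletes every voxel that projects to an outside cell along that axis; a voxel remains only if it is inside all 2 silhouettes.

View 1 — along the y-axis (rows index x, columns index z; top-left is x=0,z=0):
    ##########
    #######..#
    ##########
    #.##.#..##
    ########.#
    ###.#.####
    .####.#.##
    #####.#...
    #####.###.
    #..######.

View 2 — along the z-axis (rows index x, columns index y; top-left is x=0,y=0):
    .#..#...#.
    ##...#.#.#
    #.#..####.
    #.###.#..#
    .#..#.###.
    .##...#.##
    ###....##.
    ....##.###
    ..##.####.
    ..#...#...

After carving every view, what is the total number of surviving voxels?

initial block: 10^3 = 1000
[1] y-view keeps 79 columns → grid now 790
[2] z-view keeps 48 columns → grid now 378

voxel count = 378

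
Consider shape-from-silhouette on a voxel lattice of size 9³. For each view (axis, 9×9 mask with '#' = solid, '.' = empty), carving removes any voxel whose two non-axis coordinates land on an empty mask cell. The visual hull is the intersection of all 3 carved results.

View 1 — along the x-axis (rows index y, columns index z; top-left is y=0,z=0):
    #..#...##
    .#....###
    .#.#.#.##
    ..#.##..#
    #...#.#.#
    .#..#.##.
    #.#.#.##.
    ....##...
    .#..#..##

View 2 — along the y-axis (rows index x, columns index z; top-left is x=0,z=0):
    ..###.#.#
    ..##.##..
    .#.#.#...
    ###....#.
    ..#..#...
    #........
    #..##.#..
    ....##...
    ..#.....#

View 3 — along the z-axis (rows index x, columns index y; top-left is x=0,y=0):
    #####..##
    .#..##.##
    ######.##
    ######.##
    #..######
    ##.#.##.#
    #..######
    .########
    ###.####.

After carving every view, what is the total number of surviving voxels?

remaining voxels: 73

before carving: 729 voxels (9×9×9)
[1] x-view keeps 36 columns → grid now 324
[2] y-view keeps 27 columns → grid now 95
[3] z-view keeps 63 columns → grid now 73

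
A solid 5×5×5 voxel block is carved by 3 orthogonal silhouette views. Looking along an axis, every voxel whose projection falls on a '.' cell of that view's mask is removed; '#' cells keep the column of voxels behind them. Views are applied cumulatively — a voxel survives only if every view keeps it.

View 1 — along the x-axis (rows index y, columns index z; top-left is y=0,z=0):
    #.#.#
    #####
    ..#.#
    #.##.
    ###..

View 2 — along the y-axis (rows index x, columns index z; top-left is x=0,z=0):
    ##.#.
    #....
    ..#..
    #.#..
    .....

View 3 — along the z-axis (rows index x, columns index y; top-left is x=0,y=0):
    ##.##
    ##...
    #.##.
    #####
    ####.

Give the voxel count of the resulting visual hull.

full grid |V| = 125
V1 x: intersect with YZ mask (16 set) -- 80 left
V2 y: intersect with XZ mask (7 set) -- 26 left
V3 z: intersect with XY mask (18 set) -- 22 left

voxel count = 22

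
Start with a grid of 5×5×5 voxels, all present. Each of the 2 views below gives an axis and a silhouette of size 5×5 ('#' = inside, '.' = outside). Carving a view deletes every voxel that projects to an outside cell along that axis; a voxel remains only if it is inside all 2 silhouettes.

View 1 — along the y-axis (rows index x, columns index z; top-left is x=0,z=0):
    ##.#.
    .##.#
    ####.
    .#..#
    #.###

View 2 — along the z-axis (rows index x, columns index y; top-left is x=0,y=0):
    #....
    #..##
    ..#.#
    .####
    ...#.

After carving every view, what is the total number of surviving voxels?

voxel count = 32

start: 5×5×5 = 125 voxels
after view 1 [y-axis, 16 of 25 cells solid] → remaining = 80
after view 2 [z-axis, 11 of 25 cells solid] → remaining = 32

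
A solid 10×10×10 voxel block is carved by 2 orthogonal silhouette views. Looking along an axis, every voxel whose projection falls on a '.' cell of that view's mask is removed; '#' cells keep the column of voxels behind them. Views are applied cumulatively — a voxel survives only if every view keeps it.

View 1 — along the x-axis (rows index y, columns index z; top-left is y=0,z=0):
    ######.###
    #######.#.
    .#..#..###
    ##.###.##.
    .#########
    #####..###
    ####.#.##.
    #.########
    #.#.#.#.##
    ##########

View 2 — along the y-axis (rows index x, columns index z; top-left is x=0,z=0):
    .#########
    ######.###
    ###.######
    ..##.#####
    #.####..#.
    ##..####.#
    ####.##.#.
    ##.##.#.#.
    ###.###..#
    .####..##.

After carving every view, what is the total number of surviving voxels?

start: 10×10×10 = 1000 voxels
[1] x-view keeps 78 columns → grid now 780
[2] y-view keeps 73 columns → grid now 573

voxel count = 573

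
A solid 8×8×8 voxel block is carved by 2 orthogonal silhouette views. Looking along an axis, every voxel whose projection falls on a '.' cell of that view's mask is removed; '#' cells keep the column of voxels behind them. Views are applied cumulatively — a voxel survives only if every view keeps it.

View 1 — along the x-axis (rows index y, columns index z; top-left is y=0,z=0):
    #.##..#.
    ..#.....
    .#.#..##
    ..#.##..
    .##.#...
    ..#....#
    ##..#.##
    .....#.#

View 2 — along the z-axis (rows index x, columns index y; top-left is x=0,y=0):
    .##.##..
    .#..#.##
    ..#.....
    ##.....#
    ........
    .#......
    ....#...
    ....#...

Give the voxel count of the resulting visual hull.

|visual hull| = 39

initial block: 8^3 = 512
  1. axis=0 (YZ plane), |mask|=24  ⇒  voxels=192
  2. axis=2 (XY plane), |mask|=15  ⇒  voxels=39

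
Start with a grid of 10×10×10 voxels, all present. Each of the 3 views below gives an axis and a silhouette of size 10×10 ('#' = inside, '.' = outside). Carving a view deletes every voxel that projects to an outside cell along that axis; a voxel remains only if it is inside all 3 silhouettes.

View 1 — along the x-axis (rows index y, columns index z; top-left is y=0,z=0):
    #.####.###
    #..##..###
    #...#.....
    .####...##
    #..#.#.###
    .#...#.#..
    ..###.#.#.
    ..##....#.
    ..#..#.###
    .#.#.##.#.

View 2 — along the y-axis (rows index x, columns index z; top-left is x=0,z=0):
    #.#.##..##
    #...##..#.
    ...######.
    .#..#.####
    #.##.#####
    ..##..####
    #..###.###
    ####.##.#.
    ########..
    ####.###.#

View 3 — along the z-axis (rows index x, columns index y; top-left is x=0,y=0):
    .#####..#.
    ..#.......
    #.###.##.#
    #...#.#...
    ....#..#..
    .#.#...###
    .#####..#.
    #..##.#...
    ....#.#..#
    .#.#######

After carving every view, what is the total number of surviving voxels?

voxel count = 163

before carving: 1000 voxels (10×10×10)
  1. axis=0 (YZ plane), |mask|=49  ⇒  voxels=490
  2. axis=1 (XZ plane), |mask|=66  ⇒  voxels=332
  3. axis=2 (XY plane), |mask|=45  ⇒  voxels=163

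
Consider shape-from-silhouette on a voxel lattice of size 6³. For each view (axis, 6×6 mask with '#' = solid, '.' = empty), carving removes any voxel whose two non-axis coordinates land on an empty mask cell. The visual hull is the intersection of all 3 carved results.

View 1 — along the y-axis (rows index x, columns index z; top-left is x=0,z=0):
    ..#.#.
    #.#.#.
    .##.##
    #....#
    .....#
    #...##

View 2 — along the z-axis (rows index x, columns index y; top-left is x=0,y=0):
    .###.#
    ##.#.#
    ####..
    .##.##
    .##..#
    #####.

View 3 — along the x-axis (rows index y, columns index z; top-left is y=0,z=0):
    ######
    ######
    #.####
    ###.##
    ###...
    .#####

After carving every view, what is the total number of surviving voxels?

voxel count = 56

before carving: 216 voxels (6×6×6)
step 1: project along y, AND mask (15/36) → |grid| = 90
step 2: project along z, AND mask (24/36) → |grid| = 62
step 3: project along x, AND mask (30/36) → |grid| = 56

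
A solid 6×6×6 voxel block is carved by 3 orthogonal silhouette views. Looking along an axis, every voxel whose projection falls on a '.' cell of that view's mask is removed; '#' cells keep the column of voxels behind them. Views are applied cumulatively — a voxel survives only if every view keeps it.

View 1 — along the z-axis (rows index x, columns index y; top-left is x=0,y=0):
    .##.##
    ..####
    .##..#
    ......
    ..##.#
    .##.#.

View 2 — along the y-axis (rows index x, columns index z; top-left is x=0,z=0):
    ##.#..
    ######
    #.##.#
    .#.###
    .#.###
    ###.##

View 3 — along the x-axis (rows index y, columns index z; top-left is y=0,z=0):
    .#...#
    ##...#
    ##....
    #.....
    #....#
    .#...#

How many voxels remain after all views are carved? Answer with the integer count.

start: 6×6×6 = 216 voxels
step 1: project along z, AND mask (17/36) → |grid| = 102
step 2: project along y, AND mask (26/36) → |grid| = 75
step 3: project along x, AND mask (12/36) → |grid| = 27

|visual hull| = 27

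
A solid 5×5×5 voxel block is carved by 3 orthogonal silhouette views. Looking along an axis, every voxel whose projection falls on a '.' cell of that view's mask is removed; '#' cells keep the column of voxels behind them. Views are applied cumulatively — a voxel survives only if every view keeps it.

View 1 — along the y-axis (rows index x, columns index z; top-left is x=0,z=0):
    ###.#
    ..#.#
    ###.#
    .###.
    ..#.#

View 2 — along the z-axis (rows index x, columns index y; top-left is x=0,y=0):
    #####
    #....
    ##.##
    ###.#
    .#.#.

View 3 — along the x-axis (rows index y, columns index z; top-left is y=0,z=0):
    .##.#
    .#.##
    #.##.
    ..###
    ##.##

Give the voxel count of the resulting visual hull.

35 voxels

initial block: 5^3 = 125
V1 y: intersect with XZ mask (15 set) -- 75 left
V2 z: intersect with XY mask (16 set) -- 54 left
V3 x: intersect with YZ mask (16 set) -- 35 left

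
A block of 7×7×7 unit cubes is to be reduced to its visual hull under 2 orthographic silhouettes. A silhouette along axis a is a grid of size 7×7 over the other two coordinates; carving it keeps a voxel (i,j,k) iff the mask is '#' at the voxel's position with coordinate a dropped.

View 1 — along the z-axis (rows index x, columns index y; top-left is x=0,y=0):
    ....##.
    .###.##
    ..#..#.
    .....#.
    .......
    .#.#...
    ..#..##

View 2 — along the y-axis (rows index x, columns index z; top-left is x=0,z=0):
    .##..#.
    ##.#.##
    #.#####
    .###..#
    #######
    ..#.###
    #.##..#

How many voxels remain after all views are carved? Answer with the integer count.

full grid |V| = 343
step 1: project along z, AND mask (15/49) → |grid| = 105
step 2: project along y, AND mask (33/49) → |grid| = 67

voxel count = 67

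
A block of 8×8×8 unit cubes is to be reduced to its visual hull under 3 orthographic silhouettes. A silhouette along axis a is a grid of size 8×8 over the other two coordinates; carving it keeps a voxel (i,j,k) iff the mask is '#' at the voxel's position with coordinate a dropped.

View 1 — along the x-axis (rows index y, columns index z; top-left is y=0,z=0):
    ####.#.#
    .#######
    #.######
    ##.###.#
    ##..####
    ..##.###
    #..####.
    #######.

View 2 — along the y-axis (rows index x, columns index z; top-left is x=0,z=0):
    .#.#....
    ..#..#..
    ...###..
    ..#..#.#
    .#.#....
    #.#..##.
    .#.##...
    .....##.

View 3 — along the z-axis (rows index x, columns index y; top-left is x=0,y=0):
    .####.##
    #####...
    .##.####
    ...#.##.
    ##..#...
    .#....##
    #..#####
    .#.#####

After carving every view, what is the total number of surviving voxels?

|visual hull| = 78

initial block: 8^3 = 512
step 1: project along x, AND mask (49/64) → |grid| = 392
step 2: project along y, AND mask (21/64) → |grid| = 134
step 3: project along z, AND mask (38/64) → |grid| = 78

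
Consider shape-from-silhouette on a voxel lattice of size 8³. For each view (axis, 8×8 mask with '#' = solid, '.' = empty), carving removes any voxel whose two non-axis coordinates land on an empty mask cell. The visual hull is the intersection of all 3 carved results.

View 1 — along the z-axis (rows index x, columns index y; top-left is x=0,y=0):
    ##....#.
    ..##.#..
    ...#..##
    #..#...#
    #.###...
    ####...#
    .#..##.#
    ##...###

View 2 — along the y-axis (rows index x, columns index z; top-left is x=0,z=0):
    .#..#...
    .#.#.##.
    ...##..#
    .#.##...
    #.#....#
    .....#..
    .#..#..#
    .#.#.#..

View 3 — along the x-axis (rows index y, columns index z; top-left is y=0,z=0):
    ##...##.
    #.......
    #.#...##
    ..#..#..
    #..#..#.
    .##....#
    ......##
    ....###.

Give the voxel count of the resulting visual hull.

before carving: 512 voxels (8×8×8)
after view 1 [z-axis, 30 of 64 cells solid] → remaining = 240
after view 2 [y-axis, 22 of 64 cells solid] → remaining = 80
after view 3 [x-axis, 22 of 64 cells solid] → remaining = 24

remaining voxels: 24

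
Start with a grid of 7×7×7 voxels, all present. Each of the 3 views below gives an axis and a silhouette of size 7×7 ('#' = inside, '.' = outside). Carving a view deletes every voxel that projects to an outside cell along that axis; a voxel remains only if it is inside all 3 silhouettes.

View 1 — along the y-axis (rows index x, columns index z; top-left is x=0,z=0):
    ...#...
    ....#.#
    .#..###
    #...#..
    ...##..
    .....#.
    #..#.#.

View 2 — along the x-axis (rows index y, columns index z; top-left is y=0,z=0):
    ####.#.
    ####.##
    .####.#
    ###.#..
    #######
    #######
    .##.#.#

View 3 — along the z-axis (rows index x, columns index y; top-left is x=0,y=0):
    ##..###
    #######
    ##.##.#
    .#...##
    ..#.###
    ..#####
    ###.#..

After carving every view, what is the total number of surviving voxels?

start: 7×7×7 = 343 voxels
carve view 1 (along y, XZ-mask fill 15/49): 105 voxels remain
carve view 2 (along x, YZ-mask fill 38/49): 74 voxels remain
carve view 3 (along z, XY-mask fill 33/49): 51 voxels remain

|visual hull| = 51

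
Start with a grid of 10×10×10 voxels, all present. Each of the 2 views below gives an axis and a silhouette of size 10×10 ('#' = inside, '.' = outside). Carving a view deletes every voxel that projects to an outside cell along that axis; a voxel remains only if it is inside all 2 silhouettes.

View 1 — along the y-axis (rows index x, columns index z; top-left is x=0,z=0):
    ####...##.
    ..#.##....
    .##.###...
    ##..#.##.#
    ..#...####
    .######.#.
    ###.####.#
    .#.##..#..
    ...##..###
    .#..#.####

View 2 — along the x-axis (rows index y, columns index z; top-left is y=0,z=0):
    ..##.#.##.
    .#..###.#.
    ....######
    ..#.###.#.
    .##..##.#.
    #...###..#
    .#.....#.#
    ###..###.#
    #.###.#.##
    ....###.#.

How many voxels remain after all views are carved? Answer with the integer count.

291 voxels

full grid |V| = 1000
V1 y: intersect with XZ mask (55 set) -- 550 left
V2 x: intersect with YZ mask (52 set) -- 291 left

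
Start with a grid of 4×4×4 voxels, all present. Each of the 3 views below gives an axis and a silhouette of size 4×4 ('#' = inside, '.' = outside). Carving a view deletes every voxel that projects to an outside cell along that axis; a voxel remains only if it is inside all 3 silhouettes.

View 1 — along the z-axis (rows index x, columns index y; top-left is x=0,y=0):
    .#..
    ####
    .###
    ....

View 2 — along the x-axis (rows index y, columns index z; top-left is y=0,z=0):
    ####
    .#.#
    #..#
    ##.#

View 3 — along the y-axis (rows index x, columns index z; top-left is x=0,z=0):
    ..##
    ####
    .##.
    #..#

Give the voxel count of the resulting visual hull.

full grid |V| = 64
  1. axis=2 (XY plane), |mask|=8  ⇒  voxels=32
  2. axis=0 (YZ plane), |mask|=11  ⇒  voxels=20
  3. axis=1 (XZ plane), |mask|=10  ⇒  voxels=14

|visual hull| = 14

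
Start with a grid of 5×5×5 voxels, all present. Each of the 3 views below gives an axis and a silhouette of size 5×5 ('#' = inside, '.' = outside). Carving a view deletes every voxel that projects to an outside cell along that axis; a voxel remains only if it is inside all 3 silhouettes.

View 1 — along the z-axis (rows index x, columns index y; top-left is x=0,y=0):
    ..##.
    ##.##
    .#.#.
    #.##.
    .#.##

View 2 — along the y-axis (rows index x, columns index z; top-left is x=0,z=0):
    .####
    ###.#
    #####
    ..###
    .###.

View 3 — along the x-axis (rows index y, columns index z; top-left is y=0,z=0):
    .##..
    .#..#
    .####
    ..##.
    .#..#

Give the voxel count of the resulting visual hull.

voxel count = 27

start: 5×5×5 = 125 voxels
[1] z-view keeps 14 columns → grid now 70
[2] y-view keeps 19 columns → grid now 52
[3] x-view keeps 12 columns → grid now 27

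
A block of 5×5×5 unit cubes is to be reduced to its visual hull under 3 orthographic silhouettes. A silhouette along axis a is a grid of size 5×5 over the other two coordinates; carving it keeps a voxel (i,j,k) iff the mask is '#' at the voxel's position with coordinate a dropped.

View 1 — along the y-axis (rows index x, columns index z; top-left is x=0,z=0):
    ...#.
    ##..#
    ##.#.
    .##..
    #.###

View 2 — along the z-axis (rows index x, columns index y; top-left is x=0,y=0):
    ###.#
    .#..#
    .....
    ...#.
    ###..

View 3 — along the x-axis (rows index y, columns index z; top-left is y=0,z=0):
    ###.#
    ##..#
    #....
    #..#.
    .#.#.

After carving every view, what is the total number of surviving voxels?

before carving: 125 voxels (5×5×5)
[1] y-view keeps 13 columns → grid now 65
[2] z-view keeps 10 columns → grid now 24
[3] x-view keeps 12 columns → grid now 11

11 voxels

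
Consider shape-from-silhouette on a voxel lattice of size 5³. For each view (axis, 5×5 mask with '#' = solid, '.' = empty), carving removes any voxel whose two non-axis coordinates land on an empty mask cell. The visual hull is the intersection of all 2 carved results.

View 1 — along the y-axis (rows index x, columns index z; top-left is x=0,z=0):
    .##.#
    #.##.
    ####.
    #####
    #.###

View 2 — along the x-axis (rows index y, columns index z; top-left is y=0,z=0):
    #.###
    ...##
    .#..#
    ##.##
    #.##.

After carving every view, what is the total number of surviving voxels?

initial block: 5^3 = 125
after view 1 [y-axis, 19 of 25 cells solid] → remaining = 95
after view 2 [x-axis, 15 of 25 cells solid] → remaining = 56

voxel count = 56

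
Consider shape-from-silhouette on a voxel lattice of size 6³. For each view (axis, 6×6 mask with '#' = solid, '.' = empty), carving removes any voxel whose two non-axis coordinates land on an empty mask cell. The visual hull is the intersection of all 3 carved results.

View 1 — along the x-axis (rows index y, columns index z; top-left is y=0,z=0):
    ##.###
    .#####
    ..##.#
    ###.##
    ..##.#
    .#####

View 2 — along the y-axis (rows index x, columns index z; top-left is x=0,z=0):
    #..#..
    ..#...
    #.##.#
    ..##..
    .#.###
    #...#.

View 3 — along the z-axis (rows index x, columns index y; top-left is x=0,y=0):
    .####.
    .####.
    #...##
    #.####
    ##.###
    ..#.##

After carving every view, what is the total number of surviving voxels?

full grid |V| = 216
step 1: project along x, AND mask (26/36) → |grid| = 156
step 2: project along y, AND mask (15/36) → |grid| = 65
step 3: project along z, AND mask (24/36) → |grid| = 43

remaining voxels: 43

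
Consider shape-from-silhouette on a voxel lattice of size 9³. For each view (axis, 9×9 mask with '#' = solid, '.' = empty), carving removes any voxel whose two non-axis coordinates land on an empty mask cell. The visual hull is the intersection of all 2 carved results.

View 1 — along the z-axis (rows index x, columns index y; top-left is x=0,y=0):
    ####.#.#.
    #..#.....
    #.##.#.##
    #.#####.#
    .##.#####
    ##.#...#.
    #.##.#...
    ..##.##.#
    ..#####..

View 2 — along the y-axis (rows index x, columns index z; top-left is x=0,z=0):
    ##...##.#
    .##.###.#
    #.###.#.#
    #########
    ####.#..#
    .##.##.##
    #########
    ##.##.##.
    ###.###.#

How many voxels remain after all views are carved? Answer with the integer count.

voxel count = 308

initial block: 9^3 = 729
carve view 1 (along z, XY-mask fill 46/81): 414 voxels remain
carve view 2 (along y, XZ-mask fill 60/81): 308 voxels remain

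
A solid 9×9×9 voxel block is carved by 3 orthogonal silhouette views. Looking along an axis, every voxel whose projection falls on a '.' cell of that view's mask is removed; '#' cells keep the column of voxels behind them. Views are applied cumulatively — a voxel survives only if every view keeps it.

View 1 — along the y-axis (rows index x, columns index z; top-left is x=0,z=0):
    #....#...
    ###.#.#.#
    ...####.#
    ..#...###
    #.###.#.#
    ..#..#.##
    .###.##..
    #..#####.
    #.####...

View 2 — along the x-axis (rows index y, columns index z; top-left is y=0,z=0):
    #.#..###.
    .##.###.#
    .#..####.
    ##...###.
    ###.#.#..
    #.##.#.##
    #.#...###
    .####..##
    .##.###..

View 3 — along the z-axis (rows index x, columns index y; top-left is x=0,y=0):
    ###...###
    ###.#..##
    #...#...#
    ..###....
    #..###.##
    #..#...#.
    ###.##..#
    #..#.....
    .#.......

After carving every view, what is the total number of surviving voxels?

full grid |V| = 729
[1] y-view keeps 43 columns → grid now 387
[2] x-view keeps 48 columns → grid now 230
[3] z-view keeps 36 columns → grid now 102

remaining voxels: 102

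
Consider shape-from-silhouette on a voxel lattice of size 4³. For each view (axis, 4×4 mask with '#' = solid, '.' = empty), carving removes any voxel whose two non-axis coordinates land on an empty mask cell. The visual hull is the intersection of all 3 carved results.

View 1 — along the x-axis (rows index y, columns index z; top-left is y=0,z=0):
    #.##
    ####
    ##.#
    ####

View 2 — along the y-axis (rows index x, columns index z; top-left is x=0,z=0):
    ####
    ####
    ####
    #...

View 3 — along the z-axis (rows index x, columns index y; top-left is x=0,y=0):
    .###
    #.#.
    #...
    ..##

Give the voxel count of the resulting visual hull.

22 voxels

initial block: 4^3 = 64
[1] x-view keeps 14 columns → grid now 56
[2] y-view keeps 13 columns → grid now 46
[3] z-view keeps 8 columns → grid now 22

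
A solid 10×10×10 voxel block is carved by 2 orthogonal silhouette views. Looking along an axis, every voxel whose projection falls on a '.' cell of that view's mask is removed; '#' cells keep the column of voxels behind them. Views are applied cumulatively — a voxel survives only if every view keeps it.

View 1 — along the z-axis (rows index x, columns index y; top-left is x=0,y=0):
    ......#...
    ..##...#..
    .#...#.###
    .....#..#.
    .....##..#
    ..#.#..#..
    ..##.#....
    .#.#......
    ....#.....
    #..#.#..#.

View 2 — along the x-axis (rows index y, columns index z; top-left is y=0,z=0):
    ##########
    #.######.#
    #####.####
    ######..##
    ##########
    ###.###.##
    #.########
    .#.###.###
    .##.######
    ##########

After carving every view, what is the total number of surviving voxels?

remaining voxels: 228

start: 10×10×10 = 1000 voxels
  1. axis=2 (XY plane), |mask|=27  ⇒  voxels=270
  2. axis=0 (YZ plane), |mask|=87  ⇒  voxels=228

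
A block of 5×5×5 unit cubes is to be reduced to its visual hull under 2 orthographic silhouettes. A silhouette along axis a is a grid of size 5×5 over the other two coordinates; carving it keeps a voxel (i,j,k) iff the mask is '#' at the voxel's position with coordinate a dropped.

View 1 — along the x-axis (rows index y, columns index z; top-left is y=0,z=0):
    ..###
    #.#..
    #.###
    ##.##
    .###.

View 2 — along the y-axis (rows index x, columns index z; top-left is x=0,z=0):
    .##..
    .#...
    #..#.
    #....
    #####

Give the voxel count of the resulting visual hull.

|visual hull| = 34

initial block: 5^3 = 125
V1 x: intersect with YZ mask (16 set) -- 80 left
V2 y: intersect with XZ mask (11 set) -- 34 left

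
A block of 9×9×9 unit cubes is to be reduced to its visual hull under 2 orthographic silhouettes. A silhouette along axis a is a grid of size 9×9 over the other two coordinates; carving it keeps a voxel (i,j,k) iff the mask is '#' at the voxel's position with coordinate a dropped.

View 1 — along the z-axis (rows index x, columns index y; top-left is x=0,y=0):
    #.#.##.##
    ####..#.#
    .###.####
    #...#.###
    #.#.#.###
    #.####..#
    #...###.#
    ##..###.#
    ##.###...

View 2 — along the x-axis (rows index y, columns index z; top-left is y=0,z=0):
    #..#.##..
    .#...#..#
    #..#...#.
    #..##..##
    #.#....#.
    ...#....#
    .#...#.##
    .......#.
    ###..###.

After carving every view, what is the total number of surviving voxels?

voxel count = 188

initial block: 9^3 = 729
carve view 1 (along z, XY-mask fill 52/81): 468 voxels remain
carve view 2 (along x, YZ-mask fill 31/81): 188 voxels remain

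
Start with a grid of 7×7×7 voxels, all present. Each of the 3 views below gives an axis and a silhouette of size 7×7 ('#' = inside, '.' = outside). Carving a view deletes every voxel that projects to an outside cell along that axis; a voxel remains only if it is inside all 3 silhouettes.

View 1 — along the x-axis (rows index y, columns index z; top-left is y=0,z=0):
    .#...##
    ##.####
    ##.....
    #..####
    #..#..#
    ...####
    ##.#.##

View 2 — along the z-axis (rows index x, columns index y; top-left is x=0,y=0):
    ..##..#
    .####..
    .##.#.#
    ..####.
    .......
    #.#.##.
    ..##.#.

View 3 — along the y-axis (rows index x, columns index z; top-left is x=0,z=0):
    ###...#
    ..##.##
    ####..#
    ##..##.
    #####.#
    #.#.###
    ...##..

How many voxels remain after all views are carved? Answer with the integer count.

full grid |V| = 343
[1] x-view keeps 28 columns → grid now 196
[2] z-view keeps 22 columns → grid now 81
[3] y-view keeps 30 columns → grid now 48

remaining voxels: 48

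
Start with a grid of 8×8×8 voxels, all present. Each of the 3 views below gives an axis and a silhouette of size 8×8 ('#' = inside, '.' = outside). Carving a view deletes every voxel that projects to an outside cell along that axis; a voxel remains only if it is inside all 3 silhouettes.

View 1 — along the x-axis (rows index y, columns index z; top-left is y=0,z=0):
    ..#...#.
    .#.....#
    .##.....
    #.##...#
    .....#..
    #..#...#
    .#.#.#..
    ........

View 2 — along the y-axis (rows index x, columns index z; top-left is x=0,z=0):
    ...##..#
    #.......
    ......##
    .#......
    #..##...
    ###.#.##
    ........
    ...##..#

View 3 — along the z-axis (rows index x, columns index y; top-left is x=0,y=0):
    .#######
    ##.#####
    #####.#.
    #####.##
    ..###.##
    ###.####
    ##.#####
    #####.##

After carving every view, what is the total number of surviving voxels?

|visual hull| = 30

before carving: 512 voxels (8×8×8)
after view 1 [x-axis, 17 of 64 cells solid] → remaining = 136
after view 2 [y-axis, 19 of 64 cells solid] → remaining = 38
after view 3 [z-axis, 53 of 64 cells solid] → remaining = 30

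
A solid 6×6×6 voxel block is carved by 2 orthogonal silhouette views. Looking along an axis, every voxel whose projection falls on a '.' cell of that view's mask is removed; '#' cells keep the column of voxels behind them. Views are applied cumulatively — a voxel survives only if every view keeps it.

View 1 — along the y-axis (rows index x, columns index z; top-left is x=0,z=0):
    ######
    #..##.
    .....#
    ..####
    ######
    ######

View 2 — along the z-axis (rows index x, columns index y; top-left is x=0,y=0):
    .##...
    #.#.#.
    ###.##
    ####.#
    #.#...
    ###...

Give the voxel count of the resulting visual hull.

remaining voxels: 76

full grid |V| = 216
after view 1 [y-axis, 26 of 36 cells solid] → remaining = 156
after view 2 [z-axis, 20 of 36 cells solid] → remaining = 76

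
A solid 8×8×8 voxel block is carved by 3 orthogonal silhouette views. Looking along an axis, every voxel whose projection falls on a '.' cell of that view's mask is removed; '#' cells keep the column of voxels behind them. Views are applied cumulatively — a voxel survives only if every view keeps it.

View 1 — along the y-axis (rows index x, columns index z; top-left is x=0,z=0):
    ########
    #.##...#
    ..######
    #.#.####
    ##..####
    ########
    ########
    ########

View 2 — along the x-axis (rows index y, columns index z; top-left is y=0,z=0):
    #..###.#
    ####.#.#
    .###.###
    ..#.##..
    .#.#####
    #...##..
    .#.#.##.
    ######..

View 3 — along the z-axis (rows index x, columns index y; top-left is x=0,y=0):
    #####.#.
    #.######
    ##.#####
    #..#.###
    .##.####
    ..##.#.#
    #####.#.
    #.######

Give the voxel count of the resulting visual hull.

remaining voxels: 189

before carving: 512 voxels (8×8×8)
carve view 1 (along y, XZ-mask fill 54/64): 432 voxels remain
carve view 2 (along x, YZ-mask fill 39/64): 261 voxels remain
carve view 3 (along z, XY-mask fill 48/64): 189 voxels remain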